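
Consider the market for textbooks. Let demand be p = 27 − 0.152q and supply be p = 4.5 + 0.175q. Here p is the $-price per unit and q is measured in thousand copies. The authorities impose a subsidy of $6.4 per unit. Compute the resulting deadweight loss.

$62.63 thousand

Competitive equilibrium: 27 − 0.152q = 4.5 + 0.175q → q* = 68.8073, p* = 16.5413.
The subsidy lowers effective supply by 6.4: p = 0.175q − 1.9.
New quantity: 27 − 0.152q = 0.175q − 1.9 → q' = 88.3792.
Overproduction Δq = 88.3792 − 68.8073 = 19.5719; wedge = subsidy = 6.4.
Deadweight loss = ½ × 19.5719 × 6.4 = $62.63 thousand.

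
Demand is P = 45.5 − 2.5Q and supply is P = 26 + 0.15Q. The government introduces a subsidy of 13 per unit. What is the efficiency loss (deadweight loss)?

Competitive equilibrium: 45.5 − 2.5Q = 26 + 0.15Q → Q* = 7.3585, P* = 27.1038.
The subsidy lowers effective supply by 13: P = 13 + 0.15Q.
New quantity: 45.5 − 2.5Q = 13 + 0.15Q → Q' = 12.2642.
Overproduction ΔQ = 12.2642 − 7.3585 = 4.9057; wedge = subsidy = 13.
Welfare loss = ½ × 4.9057 × 13 = 31.89.

31.89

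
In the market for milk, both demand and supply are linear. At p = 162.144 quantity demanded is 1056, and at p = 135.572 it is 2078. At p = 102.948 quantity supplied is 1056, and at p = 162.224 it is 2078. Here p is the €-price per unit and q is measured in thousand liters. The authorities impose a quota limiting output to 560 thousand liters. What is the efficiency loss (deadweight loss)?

€60552.02 thousand

Demand slope = (135.572 − 162.144)/(2078 − 1056) = −0.026, so p = 189.6 − 0.026q.
Supply slope = (162.224 − 102.948)/(2078 − 1056) = 0.058, so p = 41.7 + 0.058q.
Competitive equilibrium: 189.6 − 0.026q = 41.7 + 0.058q → q* = 1760.7143, p* = 143.8214.
At q = 560: demand price = 189.6 − 0.026·560 = 175.04; supply price = 41.7 + 0.058·560 = 74.18.
Δq = 1760.7143 − 560 = 1200.7143; wedge = 175.04 − 74.18 = 100.86.
The triangle = ½ × 1200.7143 × 100.86 = €60552.02 thousand.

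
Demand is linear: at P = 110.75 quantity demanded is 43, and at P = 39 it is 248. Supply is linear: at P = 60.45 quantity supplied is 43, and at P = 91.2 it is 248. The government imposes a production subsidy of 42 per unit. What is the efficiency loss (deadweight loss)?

1764

Demand slope = (39 − 110.75)/(248 − 43) = −0.35, so P = 125.8 − 0.35Q.
Supply slope = (91.2 − 60.45)/(248 − 43) = 0.15, so P = 54 + 0.15Q.
Competitive equilibrium: 125.8 − 0.35Q = 54 + 0.15Q → Q* = 143.6, P* = 75.54.
The subsidy lowers effective supply by 42: P = 12 + 0.15Q.
New quantity: 125.8 − 0.35Q = 12 + 0.15Q → Q' = 227.6.
Overproduction ΔQ = 227.6 − 143.6 = 84; wedge = subsidy = 42.
DWL = ½ × 84 × 42 = 1764.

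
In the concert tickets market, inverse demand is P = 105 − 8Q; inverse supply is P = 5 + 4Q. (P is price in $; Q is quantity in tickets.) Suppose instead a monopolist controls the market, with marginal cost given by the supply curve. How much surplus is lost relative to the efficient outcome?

Competitive equilibrium: 105 − 8Q = 5 + 4Q → Q* = 8.3333, P* = 38.3333.
Marginal revenue: MR = 105 − 16Q. Set MR = MC: 105 − 16Q = 5 + 4Q → Q_m = 5.
Price P_m = 105 − 8·5 = 65; MC(Q_m) = 5 + 4·5 = 25.
Competitive Q* = 8.3333, so ΔQ = 3.3333; wedge = 65 − 25 = 40.
Deadweight loss = ½ × 3.3333 × 40 = $66.67.

$66.67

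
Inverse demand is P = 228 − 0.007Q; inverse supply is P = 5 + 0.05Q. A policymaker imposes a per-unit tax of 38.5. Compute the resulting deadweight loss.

Competitive equilibrium: 228 − 0.007Q = 5 + 0.05Q → Q* = 3912.2807, P* = 200.614.
With the tax, the buyer price exceeds the seller price by 38.5: (228 − 0.007Q) − (5 + 0.05Q) = 38.5 → Q' = 3236.8421.
ΔQ = 3912.2807 − 3236.8421 = 675.4386; the wedge equals the tax, 38.5.
DWL = ½ × 675.4386 × 38.5 = 13002.19.

13002.19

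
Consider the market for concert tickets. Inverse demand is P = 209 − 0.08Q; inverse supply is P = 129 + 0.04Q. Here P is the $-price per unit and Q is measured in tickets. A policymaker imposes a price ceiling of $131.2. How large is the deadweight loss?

$22448.17

Competitive equilibrium: 209 − 0.08Q = 129 + 0.04Q → Q* = 666.6667, P* = 155.6667.
At the ceiling P = 131.2, quantity supplied = (131.2 − 129)/0.04 = 55.
Willingness to pay at Q' = 55: 209 − 0.08·55 = 204.6.
ΔQ = 666.6667 − 55 = 611.6667; wedge = 204.6 − 131.2 = 73.4.
The triangle = ½ × 611.6667 × 73.4 = $22448.17.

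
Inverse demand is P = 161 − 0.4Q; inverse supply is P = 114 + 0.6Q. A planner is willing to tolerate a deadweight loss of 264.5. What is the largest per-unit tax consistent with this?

23

Competitive equilibrium: 161 − 0.4Q = 114 + 0.6Q → Q* = 47, P* = 142.2.
A tax t gives ΔQ = t/1 and wedge t, so DWL = t²/2.
t²/2 = 264.5 → t² = 529 → t = 23.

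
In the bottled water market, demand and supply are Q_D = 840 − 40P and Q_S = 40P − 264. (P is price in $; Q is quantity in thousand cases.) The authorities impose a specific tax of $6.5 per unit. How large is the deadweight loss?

$422.50 thousand

In inverse form: demand P = 21 − 0.025Q, supply P = 6.6 + 0.025Q.
Competitive equilibrium: 21 − 0.025Q = 6.6 + 0.025Q → Q* = 288, P* = 13.8.
With the tax, the buyer price exceeds the seller price by 6.5: (21 − 0.025Q) − (6.6 + 0.025Q) = 6.5 → Q' = 158.
ΔQ = 288 − 158 = 130; the wedge equals the tax, 6.5.
Deadweight loss = ½ × 130 × 6.5 = $422.50 thousand.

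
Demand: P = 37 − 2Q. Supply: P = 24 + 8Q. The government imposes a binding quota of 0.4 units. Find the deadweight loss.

Competitive equilibrium: 37 − 2Q = 24 + 8Q → Q* = 1.3, P* = 34.4.
At Q = 0.4: demand price = 37 − 2·0.4 = 36.2; supply price = 24 + 8·0.4 = 27.2.
ΔQ = 1.3 − 0.4 = 0.9; wedge = 36.2 − 27.2 = 9.
The triangle = ½ × 0.9 × 9 = 4.05.

4.05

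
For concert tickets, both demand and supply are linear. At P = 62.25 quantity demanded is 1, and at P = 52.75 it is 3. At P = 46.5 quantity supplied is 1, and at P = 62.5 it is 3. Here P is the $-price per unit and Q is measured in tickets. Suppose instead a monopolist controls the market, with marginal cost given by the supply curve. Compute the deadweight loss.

$2.35

Demand slope = (52.75 − 62.25)/(3 − 1) = −4.75, so P = 67 − 4.75Q.
Supply slope = (62.5 − 46.5)/(3 − 1) = 8, so P = 38.5 + 8Q.
Competitive equilibrium: 67 − 4.75Q = 38.5 + 8Q → Q* = 2.2353, P* = 56.3824.
Marginal revenue: MR = 67 − 9.5Q. Set MR = MC: 67 − 9.5Q = 38.5 + 8Q → Q_m = 1.6286.
Price P_m = 67 − 4.75·1.6286 = 59.2642; MC(Q_m) = 38.5 + 8·1.6286 = 51.5288.
Competitive Q* = 2.2353, so ΔQ = 0.6067; wedge = 59.2642 − 51.5288 = 7.7354.
Welfare loss = ½ × 0.6067 × 7.7354 = $2.35.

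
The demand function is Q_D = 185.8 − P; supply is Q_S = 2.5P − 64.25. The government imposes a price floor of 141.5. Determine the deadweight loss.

In inverse form: demand P = 185.8 − Q, supply P = 25.7 + 0.4Q.
Competitive equilibrium: 185.8 − Q = 25.7 + 0.4Q → Q* = 114.3571, P* = 71.4429.
At the floor P = 141.5, quantity demanded = (185.8 − 141.5)/1 = 44.3.
Sellers' marginal cost at Q' = 44.3: 25.7 + 0.4·44.3 = 43.42.
ΔQ = 114.3571 − 44.3 = 70.0571; wedge = 141.5 − 43.42 = 98.08.
The triangle = ½ × 70.0571 × 98.08 = 3435.60.

3435.60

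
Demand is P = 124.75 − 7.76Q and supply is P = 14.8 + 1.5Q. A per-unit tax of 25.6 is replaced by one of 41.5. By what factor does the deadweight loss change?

Competitive equilibrium: 124.75 − 7.76Q = 14.8 + 1.5Q → Q* = 11.8737, P* = 32.6105.
For a per-unit tax t: ΔQ = t/9.26, so DWL = ½·t·(t/9.26) = t²/18.52.
At t = 25.6: DWL = 35.387. At t = 41.5: DWL = 92.994.
Ratio = (41.5/25.6)² = 2.628.

2.628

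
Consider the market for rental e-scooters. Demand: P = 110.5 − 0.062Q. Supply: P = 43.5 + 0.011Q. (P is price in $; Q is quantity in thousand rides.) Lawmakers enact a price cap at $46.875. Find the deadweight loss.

Competitive equilibrium: 110.5 − 0.062Q = 43.5 + 0.011Q → Q* = 917.80822, P* = 53.59589.
At the ceiling P = 46.875, quantity supplied = (46.875 − 43.5)/0.011 = 306.81818.
Willingness to pay at Q' = 306.81818: 110.5 − 0.062·306.81818 = 91.47727.
ΔQ = 917.80822 − 306.81818 = 610.99004; wedge = 91.47727 − 46.875 = 44.60227.
Welfare loss = ½ × 610.99004 × 44.60227 = $13625.77 thousand.

$13625.77 thousand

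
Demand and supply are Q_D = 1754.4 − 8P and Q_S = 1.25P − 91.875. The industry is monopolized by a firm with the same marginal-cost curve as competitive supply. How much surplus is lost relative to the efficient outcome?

In inverse form: demand P = 219.3 − 0.125Q, supply P = 73.5 + 0.8Q.
Competitive equilibrium: 219.3 − 0.125Q = 73.5 + 0.8Q → Q* = 157.6216, P* = 199.5973.
Marginal revenue: MR = 219.3 − 0.25Q. Set MR = MC: 219.3 − 0.25Q = 73.5 + 0.8Q → Q_m = 138.8571.
Price P_m = 219.3 − 0.125·138.8571 = 201.9429; MC(Q_m) = 73.5 + 0.8·138.8571 = 184.5857.
Competitive Q* = 157.6216, so ΔQ = 18.7645; wedge = 201.9429 − 184.5857 = 17.3572.
Deadweight loss = ½ × 18.7645 × 17.3572 = 162.85.

162.85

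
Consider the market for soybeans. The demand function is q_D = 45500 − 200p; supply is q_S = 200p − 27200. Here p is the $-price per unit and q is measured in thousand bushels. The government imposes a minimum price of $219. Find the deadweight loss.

$277512.50 thousand

In inverse form: demand p = 227.5 − 0.005q, supply p = 136 + 0.005q.
Competitive equilibrium: 227.5 − 0.005q = 136 + 0.005q → q* = 9150, p* = 181.75.
At the floor p = 219, quantity demanded = (227.5 − 219)/0.005 = 1700.
Sellers' marginal cost at q' = 1700: 136 + 0.005·1700 = 144.5.
Δq = 9150 − 1700 = 7450; wedge = 219 − 144.5 = 74.5.
Deadweight loss = ½ × 7450 × 74.5 = $277512.50 thousand.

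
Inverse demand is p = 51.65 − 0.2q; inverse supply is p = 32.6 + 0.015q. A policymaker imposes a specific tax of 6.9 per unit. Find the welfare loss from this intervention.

110.72

Competitive equilibrium: 51.65 − 0.2q = 32.6 + 0.015q → q* = 88.6047, p* = 33.9291.
With the tax, the buyer price exceeds the seller price by 6.9: (51.65 − 0.2q) − (32.6 + 0.015q) = 6.9 → q' = 56.5116.
Δq = 88.6047 − 56.5116 = 32.0931; the wedge equals the tax, 6.9.
Welfare loss = ½ × 32.0931 × 6.9 = 110.72.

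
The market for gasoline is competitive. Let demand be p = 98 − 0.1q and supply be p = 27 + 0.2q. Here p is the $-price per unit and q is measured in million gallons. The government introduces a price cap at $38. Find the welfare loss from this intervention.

Competitive equilibrium: 98 − 0.1q = 27 + 0.2q → q* = 236.6667, p* = 74.3333.
At the ceiling p = 38, quantity supplied = (38 − 27)/0.2 = 55.
Willingness to pay at q' = 55: 98 − 0.1·55 = 92.5.
Δq = 236.6667 − 55 = 181.6667; wedge = 92.5 − 38 = 54.5.
DWL = ½ × 181.6667 × 54.5 = $4950.42 million.

$4950.42 million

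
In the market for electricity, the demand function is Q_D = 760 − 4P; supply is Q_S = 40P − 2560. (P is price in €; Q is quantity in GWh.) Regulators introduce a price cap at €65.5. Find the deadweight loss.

€21800.45

In inverse form: demand P = 190 − 0.25Q, supply P = 64 + 0.025Q.
Competitive equilibrium: 190 − 0.25Q = 64 + 0.025Q → Q* = 458.1818, P* = 75.4545.
At the ceiling P = 65.5, quantity supplied = (65.5 − 64)/0.025 = 60.
Willingness to pay at Q' = 60: 190 − 0.25·60 = 175.
ΔQ = 458.1818 − 60 = 398.1818; wedge = 175 − 65.5 = 109.5.
Welfare loss = ½ × 398.1818 × 109.5 = €21800.45.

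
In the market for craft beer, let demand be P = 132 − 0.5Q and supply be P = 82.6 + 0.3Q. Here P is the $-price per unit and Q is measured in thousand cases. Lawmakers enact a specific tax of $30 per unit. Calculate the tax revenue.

Competitive equilibrium: 132 − 0.5Q = 82.6 + 0.3Q → Q* = 61.75, P* = 101.125.
With the tax, the buyer price exceeds the seller price by 30: (132 − 0.5Q) − (82.6 + 0.3Q) = 30 → Q' = 24.25.
Tax revenue = 30 × 24.25 = $727.50 thousand.

$727.50 thousand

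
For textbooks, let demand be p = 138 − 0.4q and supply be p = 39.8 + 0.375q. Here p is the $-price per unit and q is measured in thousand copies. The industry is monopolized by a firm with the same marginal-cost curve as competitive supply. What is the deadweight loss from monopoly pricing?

$721 thousand

Competitive equilibrium: 138 − 0.4q = 39.8 + 0.375q → q* = 126.7097, p* = 87.3161.
Marginal revenue: MR = 138 − 0.8q. Set MR = MC: 138 − 0.8q = 39.8 + 0.375q → q_m = 83.5745.
Price p_m = 138 − 0.4·83.5745 = 104.5702; MC(q_m) = 39.8 + 0.375·83.5745 = 71.1404.
Competitive q* = 126.7097, so Δq = 43.1352; wedge = 104.5702 − 71.1404 = 33.4298.
Deadweight loss = ½ × 43.1352 × 33.4298 = $721 thousand.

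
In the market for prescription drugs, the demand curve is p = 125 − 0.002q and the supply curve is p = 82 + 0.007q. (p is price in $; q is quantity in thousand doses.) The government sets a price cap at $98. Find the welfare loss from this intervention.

$27946.71 thousand

Competitive equilibrium: 125 − 0.002q = 82 + 0.007q → q* = 4777.77778, p* = 115.44444.
At the ceiling p = 98, quantity supplied = (98 − 82)/0.007 = 2285.71429.
Willingness to pay at q' = 2285.71429: 125 − 0.002·2285.71429 = 120.42857.
Δq = 4777.77778 − 2285.71429 = 2492.06349; wedge = 120.42857 − 98 = 22.42857.
The triangle = ½ × 2492.06349 × 22.42857 = $27946.71 thousand.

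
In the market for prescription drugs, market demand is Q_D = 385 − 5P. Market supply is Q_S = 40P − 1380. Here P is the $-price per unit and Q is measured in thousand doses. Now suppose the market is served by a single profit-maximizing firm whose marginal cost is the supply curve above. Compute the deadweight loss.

$888.89 thousand

In inverse form: demand P = 77 − 0.2Q, supply P = 34.5 + 0.025Q.
Competitive equilibrium: 77 − 0.2Q = 34.5 + 0.025Q → Q* = 188.8889, P* = 39.2222.
Marginal revenue: MR = 77 − 0.4Q. Set MR = MC: 77 − 0.4Q = 34.5 + 0.025Q → Q_m = 100.
Price P_m = 77 − 0.2·100 = 57; MC(Q_m) = 34.5 + 0.025·100 = 37.
Competitive Q* = 188.8889, so ΔQ = 88.8889; wedge = 57 − 37 = 20.
The triangle = ½ × 88.8889 × 20 = $888.89 thousand.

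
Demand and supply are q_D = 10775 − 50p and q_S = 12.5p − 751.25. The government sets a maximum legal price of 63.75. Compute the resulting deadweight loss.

In inverse form: demand p = 215.5 − 0.02q, supply p = 60.1 + 0.08q.
Competitive equilibrium: 215.5 − 0.02q = 60.1 + 0.08q → q* = 1554, p* = 184.42.
At the ceiling p = 63.75, quantity supplied = (63.75 − 60.1)/0.08 = 45.625.
Willingness to pay at q' = 45.625: 215.5 − 0.02·45.625 = 214.5875.
Δq = 1554 − 45.625 = 1508.375; wedge = 214.5875 − 63.75 = 150.8375.
The triangle = ½ × 1508.375 × 150.8375 = 113759.76.

113759.76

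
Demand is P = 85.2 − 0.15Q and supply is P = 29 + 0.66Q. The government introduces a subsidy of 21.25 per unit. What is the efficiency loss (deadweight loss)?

Competitive equilibrium: 85.2 − 0.15Q = 29 + 0.66Q → Q* = 69.3827, P* = 74.7926.
The subsidy lowers effective supply by 21.25: P = 7.75 + 0.66Q.
New quantity: 85.2 − 0.15Q = 7.75 + 0.66Q → Q' = 95.6173.
Overproduction ΔQ = 95.6173 − 69.3827 = 26.2346; wedge = subsidy = 21.25.
Welfare loss = ½ × 26.2346 × 21.25 = 278.74.

278.74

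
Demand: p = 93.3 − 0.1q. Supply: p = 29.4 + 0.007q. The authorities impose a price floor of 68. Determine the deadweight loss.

Competitive equilibrium: 93.3 − 0.1q = 29.4 + 0.007q → q* = 597.1963, p* = 33.5804.
At the floor p = 68, quantity demanded = (93.3 − 68)/0.1 = 253.
Sellers' marginal cost at q' = 253: 29.4 + 0.007·253 = 31.171.
Δq = 597.1963 − 253 = 344.1963; wedge = 68 − 31.171 = 36.829.
Welfare loss = ½ × 344.1963 × 36.829 = 6338.20.

6338.20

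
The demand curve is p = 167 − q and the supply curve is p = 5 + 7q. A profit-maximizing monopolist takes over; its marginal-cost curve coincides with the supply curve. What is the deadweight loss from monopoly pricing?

Competitive equilibrium: 167 − q = 5 + 7q → q* = 20.25, p* = 146.75.
Marginal revenue: MR = 167 − 2q. Set MR = MC: 167 − 2q = 5 + 7q → q_m = 18.
Price p_m = 167 − 1·18 = 149; MC(q_m) = 5 + 7·18 = 131.
Competitive q* = 20.25, so Δq = 2.25; wedge = 149 − 131 = 18.
Welfare loss = ½ × 2.25 × 18 = 20.25.

20.25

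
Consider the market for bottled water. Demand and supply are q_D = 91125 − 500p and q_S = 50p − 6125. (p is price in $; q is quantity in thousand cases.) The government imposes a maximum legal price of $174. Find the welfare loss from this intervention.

$218.41 thousand

In inverse form: demand p = 182.25 − 0.002q, supply p = 122.5 + 0.02q.
Competitive equilibrium: 182.25 − 0.002q = 122.5 + 0.02q → q* = 2715.9091, p* = 176.8182.
At the ceiling p = 174, quantity supplied = (174 − 122.5)/0.02 = 2575.
Willingness to pay at q' = 2575: 182.25 − 0.002·2575 = 177.1.
Δq = 2715.9091 − 2575 = 140.9091; wedge = 177.1 − 174 = 3.1.
Welfare loss = ½ × 140.9091 × 3.1 = $218.41 thousand.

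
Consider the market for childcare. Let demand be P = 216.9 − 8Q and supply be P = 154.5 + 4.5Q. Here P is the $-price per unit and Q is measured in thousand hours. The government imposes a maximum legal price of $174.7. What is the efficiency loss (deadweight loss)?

$1.58 thousand

Competitive equilibrium: 216.9 − 8Q = 154.5 + 4.5Q → Q* = 4.992, P* = 176.964.
At the ceiling P = 174.7, quantity supplied = (174.7 − 154.5)/4.5 = 4.4889.
Willingness to pay at Q' = 4.4889: 216.9 − 8·4.4889 = 180.9888.
ΔQ = 4.992 − 4.4889 = 0.5031; wedge = 180.9888 − 174.7 = 6.2888.
The triangle = ½ × 0.5031 × 6.2888 = $1.58 thousand.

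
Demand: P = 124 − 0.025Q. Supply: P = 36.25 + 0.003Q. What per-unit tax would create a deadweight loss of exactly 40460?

47.6

Competitive equilibrium: 124 − 0.025Q = 36.25 + 0.003Q → Q* = 3133.9286, P* = 45.6518.
A tax t gives ΔQ = t/0.028 and wedge t, so DWL = t²/0.056.
t²/0.056 = 40460 → t² = 2265.76 → t = 47.6.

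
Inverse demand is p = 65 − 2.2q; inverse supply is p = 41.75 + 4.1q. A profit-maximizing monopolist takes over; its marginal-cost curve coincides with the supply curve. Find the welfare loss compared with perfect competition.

Competitive equilibrium: 65 − 2.2q = 41.75 + 4.1q → q* = 3.6905, p* = 56.881.
Marginal revenue: MR = 65 − 4.4q. Set MR = MC: 65 − 4.4q = 41.75 + 4.1q → q_m = 2.7353.
Price p_m = 65 − 2.2·2.7353 = 58.9823; MC(q_m) = 41.75 + 4.1·2.7353 = 52.9647.
Competitive q* = 3.6905, so Δq = 0.9552; wedge = 58.9823 − 52.9647 = 6.0176.
The triangle = ½ × 0.9552 × 6.0176 = 2.87.

2.87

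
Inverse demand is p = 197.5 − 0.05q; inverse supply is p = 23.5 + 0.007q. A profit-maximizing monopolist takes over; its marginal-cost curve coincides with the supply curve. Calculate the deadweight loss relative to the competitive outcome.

57991.73

Competitive equilibrium: 197.5 − 0.05q = 23.5 + 0.007q → q* = 3052.6316, p* = 44.8684.
Marginal revenue: MR = 197.5 − 0.1q. Set MR = MC: 197.5 − 0.1q = 23.5 + 0.007q → q_m = 1626.1682.
Price p_m = 197.5 − 0.05·1626.1682 = 116.1916; MC(q_m) = 23.5 + 0.007·1626.1682 = 34.8832.
Competitive q* = 3052.6316, so Δq = 1426.4634; wedge = 116.1916 − 34.8832 = 81.3084.
DWL = ½ × 1426.4634 × 81.3084 = 57991.73.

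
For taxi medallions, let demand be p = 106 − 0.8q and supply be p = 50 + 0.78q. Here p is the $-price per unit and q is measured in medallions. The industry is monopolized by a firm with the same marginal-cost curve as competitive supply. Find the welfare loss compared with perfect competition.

$112.13

Competitive equilibrium: 106 − 0.8q = 50 + 0.78q → q* = 35.443, p* = 77.6456.
Marginal revenue: MR = 106 − 1.6q. Set MR = MC: 106 − 1.6q = 50 + 0.78q → q_m = 23.5294.
Price p_m = 106 − 0.8·23.5294 = 87.1765; MC(q_m) = 50 + 0.78·23.5294 = 68.3529.
Competitive q* = 35.443, so Δq = 11.9136; wedge = 87.1765 − 68.3529 = 18.8236.
Welfare loss = ½ × 11.9136 × 18.8236 = $112.13.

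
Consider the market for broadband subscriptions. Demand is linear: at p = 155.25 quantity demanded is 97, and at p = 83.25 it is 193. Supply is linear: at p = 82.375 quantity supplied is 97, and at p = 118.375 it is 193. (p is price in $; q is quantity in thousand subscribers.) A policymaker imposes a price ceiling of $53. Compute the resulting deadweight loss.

Demand slope = (83.25 − 155.25)/(193 − 97) = −0.75, so p = 228 − 0.75q.
Supply slope = (118.375 − 82.375)/(193 − 97) = 0.375, so p = 46 + 0.375q.
Competitive equilibrium: 228 − 0.75q = 46 + 0.375q → q* = 161.7778, p* = 106.6667.
At the ceiling p = 53, quantity supplied = (53 − 46)/0.375 = 18.6667.
Willingness to pay at q' = 18.6667: 228 − 0.75·18.6667 = 214.
Δq = 161.7778 − 18.6667 = 143.1111; wedge = 214 − 53 = 161.
DWL = ½ × 143.1111 × 161 = $11520.44 thousand.

$11520.44 thousand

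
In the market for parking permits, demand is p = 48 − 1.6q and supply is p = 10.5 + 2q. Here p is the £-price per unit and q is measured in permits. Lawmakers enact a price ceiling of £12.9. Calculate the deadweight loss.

£152.90

Competitive equilibrium: 48 − 1.6q = 10.5 + 2q → q* = 10.41667, p* = 31.33333.
At the ceiling p = 12.9, quantity supplied = (12.9 − 10.5)/2 = 1.2.
Willingness to pay at q' = 1.2: 48 − 1.6·1.2 = 46.08.
Δq = 10.41667 − 1.2 = 9.21667; wedge = 46.08 − 12.9 = 33.18.
DWL = ½ × 9.21667 × 33.18 = £152.90.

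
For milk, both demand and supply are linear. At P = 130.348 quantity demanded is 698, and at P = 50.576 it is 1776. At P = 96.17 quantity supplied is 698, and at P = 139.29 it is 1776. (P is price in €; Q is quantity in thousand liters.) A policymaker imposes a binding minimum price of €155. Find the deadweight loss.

Demand slope = (50.576 − 130.348)/(1776 − 698) = −0.074, so P = 182 − 0.074Q.
Supply slope = (139.29 − 96.17)/(1776 − 698) = 0.04, so P = 68.25 + 0.04Q.
Competitive equilibrium: 182 − 0.074Q = 68.25 + 0.04Q → Q* = 997.807, P* = 108.1623.
At the floor P = 155, quantity demanded = (182 − 155)/0.074 = 364.8649.
Sellers' marginal cost at Q' = 364.8649: 68.25 + 0.04·364.8649 = 82.8446.
ΔQ = 997.807 − 364.8649 = 632.9421; wedge = 155 − 82.8446 = 72.1554.
The triangle = ½ × 632.9421 × 72.1554 = €22835.10 thousand.

€22835.10 thousand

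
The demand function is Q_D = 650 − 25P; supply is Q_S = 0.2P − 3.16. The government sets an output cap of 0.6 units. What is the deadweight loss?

5.11

In inverse form: demand P = 26 − 0.04Q, supply P = 15.8 + 5Q.
Competitive equilibrium: 26 − 0.04Q = 15.8 + 5Q → Q* = 2.0238, P* = 25.919.
At Q = 0.6: demand price = 26 − 0.04·0.6 = 25.976; supply price = 15.8 + 5·0.6 = 18.8.
ΔQ = 2.0238 − 0.6 = 1.4238; wedge = 25.976 − 18.8 = 7.176.
DWL = ½ × 1.4238 × 7.176 = 5.11.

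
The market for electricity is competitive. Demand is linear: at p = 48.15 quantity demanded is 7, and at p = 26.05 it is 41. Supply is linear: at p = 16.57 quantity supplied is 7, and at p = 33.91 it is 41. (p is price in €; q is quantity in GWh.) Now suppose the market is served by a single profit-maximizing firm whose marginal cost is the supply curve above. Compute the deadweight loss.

€87.61

Demand slope = (26.05 − 48.15)/(41 − 7) = −0.65, so p = 52.7 − 0.65q.
Supply slope = (33.91 − 16.57)/(41 − 7) = 0.51, so p = 13 + 0.51q.
Competitive equilibrium: 52.7 − 0.65q = 13 + 0.51q → q* = 34.2241, p* = 30.4543.
Marginal revenue: MR = 52.7 − 1.3q. Set MR = MC: 52.7 − 1.3q = 13 + 0.51q → q_m = 21.9337.
Price p_m = 52.7 − 0.65·21.9337 = 38.4431; MC(q_m) = 13 + 0.51·21.9337 = 24.1862.
Competitive q* = 34.2241, so Δq = 12.2904; wedge = 38.4431 − 24.1862 = 14.2569.
The triangle = ½ × 12.2904 × 14.2569 = €87.61.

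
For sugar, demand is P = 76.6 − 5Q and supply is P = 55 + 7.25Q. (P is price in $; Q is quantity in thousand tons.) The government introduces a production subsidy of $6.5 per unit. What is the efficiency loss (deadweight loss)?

$1.72 thousand

Competitive equilibrium: 76.6 − 5Q = 55 + 7.25Q → Q* = 1.7633, P* = 67.7837.
The subsidy lowers effective supply by 6.5: P = 48.5 + 7.25Q.
New quantity: 76.6 − 5Q = 48.5 + 7.25Q → Q' = 2.2939.
Overproduction ΔQ = 2.2939 − 1.7633 = 0.5306; wedge = subsidy = 6.5.
The triangle = ½ × 0.5306 × 6.5 = $1.72 thousand.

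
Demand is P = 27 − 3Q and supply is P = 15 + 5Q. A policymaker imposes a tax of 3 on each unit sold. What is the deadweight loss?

0.56

Competitive equilibrium: 27 − 3Q = 15 + 5Q → Q* = 1.5, P* = 22.5.
With the tax, the buyer price exceeds the seller price by 3: (27 − 3Q) − (15 + 5Q) = 3 → Q' = 1.125.
ΔQ = 1.5 − 1.125 = 0.375; the wedge equals the tax, 3.
DWL = ½ × 0.375 × 3 = 0.56.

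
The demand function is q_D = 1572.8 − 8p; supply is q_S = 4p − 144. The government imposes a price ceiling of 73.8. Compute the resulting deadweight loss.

14393.61

In inverse form: demand p = 196.6 − 0.125q, supply p = 36 + 0.25q.
Competitive equilibrium: 196.6 − 0.125q = 36 + 0.25q → q* = 428.26667, p* = 143.06667.
At the ceiling p = 73.8, quantity supplied = (73.8 − 36)/0.25 = 151.2.
Willingness to pay at q' = 151.2: 196.6 − 0.125·151.2 = 177.7.
Δq = 428.26667 − 151.2 = 277.06667; wedge = 177.7 − 73.8 = 103.9.
Welfare loss = ½ × 277.06667 × 103.9 = 14393.61.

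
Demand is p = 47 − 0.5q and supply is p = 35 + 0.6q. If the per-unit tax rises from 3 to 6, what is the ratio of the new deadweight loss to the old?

4

Competitive equilibrium: 47 − 0.5q = 35 + 0.6q → q* = 10.9091, p* = 41.5455.
For a per-unit tax t: Δq = t/1.1, so DWL = ½·t·(t/1.1) = t²/2.2.
At t = 3: DWL = 4.091. At t = 6: DWL = 16.364.
Ratio = (6/3)² = 4.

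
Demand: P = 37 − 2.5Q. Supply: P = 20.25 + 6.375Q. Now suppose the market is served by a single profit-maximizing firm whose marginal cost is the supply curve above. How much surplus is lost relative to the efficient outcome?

0.76

Competitive equilibrium: 37 − 2.5Q = 20.25 + 6.375Q → Q* = 1.8873, P* = 32.2817.
Marginal revenue: MR = 37 − 5Q. Set MR = MC: 37 − 5Q = 20.25 + 6.375Q → Q_m = 1.4725.
Price P_m = 37 − 2.5·1.4725 = 33.3188; MC(Q_m) = 20.25 + 6.375·1.4725 = 29.6372.
Competitive Q* = 1.8873, so ΔQ = 0.4148; wedge = 33.3188 − 29.6372 = 3.6816.
The triangle = ½ × 0.4148 × 3.6816 = 0.76.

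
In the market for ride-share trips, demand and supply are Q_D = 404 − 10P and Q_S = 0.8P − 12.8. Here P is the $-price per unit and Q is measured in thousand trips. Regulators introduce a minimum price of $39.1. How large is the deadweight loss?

$17.38 thousand

In inverse form: demand P = 40.4 − 0.1Q, supply P = 16 + 1.25Q.
Competitive equilibrium: 40.4 − 0.1Q = 16 + 1.25Q → Q* = 18.0741, P* = 38.5926.
At the floor P = 39.1, quantity demanded = (40.4 − 39.1)/0.1 = 13.
Sellers' marginal cost at Q' = 13: 16 + 1.25·13 = 32.25.
ΔQ = 18.0741 − 13 = 5.0741; wedge = 39.1 − 32.25 = 6.85.
Welfare loss = ½ × 5.0741 × 6.85 = $17.38 thousand.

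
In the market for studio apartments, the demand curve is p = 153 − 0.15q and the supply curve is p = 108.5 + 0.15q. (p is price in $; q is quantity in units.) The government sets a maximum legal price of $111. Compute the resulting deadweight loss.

$2600.42

Competitive equilibrium: 153 − 0.15q = 108.5 + 0.15q → q* = 148.3333, p* = 130.75.
At the ceiling p = 111, quantity supplied = (111 − 108.5)/0.15 = 16.6667.
Willingness to pay at q' = 16.6667: 153 − 0.15·16.6667 = 150.5.
Δq = 148.3333 − 16.6667 = 131.6666; wedge = 150.5 − 111 = 39.5.
DWL = ½ × 131.6666 × 39.5 = $2600.42.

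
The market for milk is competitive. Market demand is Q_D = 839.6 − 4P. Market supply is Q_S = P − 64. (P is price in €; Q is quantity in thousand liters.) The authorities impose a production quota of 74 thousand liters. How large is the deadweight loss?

€1140.624 thousand

In inverse form: demand P = 209.9 − 0.25Q, supply P = 64 + Q.
Competitive equilibrium: 209.9 − 0.25Q = 64 + Q → Q* = 116.72, P* = 180.72.
At Q = 74: demand price = 209.9 − 0.25·74 = 191.4; supply price = 64 + 1·74 = 138.
ΔQ = 116.72 − 74 = 42.72; wedge = 191.4 − 138 = 53.4.
Welfare loss = ½ × 42.72 × 53.4 = €1140.624 thousand.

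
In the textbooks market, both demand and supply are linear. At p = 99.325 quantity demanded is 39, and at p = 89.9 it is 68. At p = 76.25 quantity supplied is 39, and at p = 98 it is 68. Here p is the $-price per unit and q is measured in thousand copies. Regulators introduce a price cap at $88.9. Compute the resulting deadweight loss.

Demand slope = (89.9 − 99.325)/(68 − 39) = −0.325, so p = 112 − 0.325q.
Supply slope = (98 − 76.25)/(68 − 39) = 0.75, so p = 47 + 0.75q.
Competitive equilibrium: 112 − 0.325q = 47 + 0.75q → q* = 60.4651, p* = 92.3488.
At the ceiling p = 88.9, quantity supplied = (88.9 − 47)/0.75 = 55.8667.
Willingness to pay at q' = 55.8667: 112 − 0.325·55.8667 = 93.8433.
Δq = 60.4651 − 55.8667 = 4.5984; wedge = 93.8433 − 88.9 = 4.9433.
Deadweight loss = ½ × 4.5984 × 4.9433 = $11.37 thousand.

$11.37 thousand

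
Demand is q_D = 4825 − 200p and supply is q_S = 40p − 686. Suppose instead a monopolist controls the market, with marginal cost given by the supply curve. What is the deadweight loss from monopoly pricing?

16.55

In inverse form: demand p = 24.125 − 0.005q, supply p = 17.15 + 0.025q.
Competitive equilibrium: 24.125 − 0.005q = 17.15 + 0.025q → q* = 232.5, p* = 22.9625.
Marginal revenue: MR = 24.125 − 0.01q. Set MR = MC: 24.125 − 0.01q = 17.15 + 0.025q → q_m = 199.2857.
Price p_m = 24.125 − 0.005·199.2857 = 23.1286; MC(q_m) = 17.15 + 0.025·199.2857 = 22.1321.
Competitive q* = 232.5, so Δq = 33.2143; wedge = 23.1286 − 22.1321 = 0.9965.
DWL = ½ × 33.2143 × 0.9965 = 16.55.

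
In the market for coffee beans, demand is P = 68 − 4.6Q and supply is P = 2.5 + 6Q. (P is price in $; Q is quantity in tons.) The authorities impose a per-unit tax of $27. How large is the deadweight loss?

$34.39

Competitive equilibrium: 68 − 4.6Q = 2.5 + 6Q → Q* = 6.1792, P* = 39.5755.
With the tax, the buyer price exceeds the seller price by 27: (68 − 4.6Q) − (2.5 + 6Q) = 27 → Q' = 3.6321.
ΔQ = 6.1792 − 3.6321 = 2.5471; the wedge equals the tax, 27.
Deadweight loss = ½ × 2.5471 × 27 = $34.39.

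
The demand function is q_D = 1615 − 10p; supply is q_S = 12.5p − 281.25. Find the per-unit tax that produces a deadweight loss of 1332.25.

21.9

In inverse form: demand p = 161.5 − 0.1q, supply p = 22.5 + 0.08q.
Competitive equilibrium: 161.5 − 0.1q = 22.5 + 0.08q → q* = 772.2222, p* = 84.2778.
A tax t gives Δq = t/0.18 and wedge t, so DWL = t²/0.36.
t²/0.36 = 1332.25 → t² = 479.61 → t = 21.9.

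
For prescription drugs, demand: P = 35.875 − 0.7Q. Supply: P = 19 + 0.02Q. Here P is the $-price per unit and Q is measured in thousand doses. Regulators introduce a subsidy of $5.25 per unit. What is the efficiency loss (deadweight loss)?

Competitive equilibrium: 35.875 − 0.7Q = 19 + 0.02Q → Q* = 23.4375, P* = 19.4688.
The subsidy lowers effective supply by 5.25: P = 13.75 + 0.02Q.
New quantity: 35.875 − 0.7Q = 13.75 + 0.02Q → Q' = 30.7292.
Overproduction ΔQ = 30.7292 − 23.4375 = 7.2917; wedge = subsidy = 5.25.
DWL = ½ × 7.2917 × 5.25 = $19.14 thousand.

$19.14 thousand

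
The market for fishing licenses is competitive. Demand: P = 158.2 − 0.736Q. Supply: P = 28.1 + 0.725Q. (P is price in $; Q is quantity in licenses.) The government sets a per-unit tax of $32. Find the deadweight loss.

$350.44

Competitive equilibrium: 158.2 − 0.736Q = 28.1 + 0.725Q → Q* = 89.0486, P* = 92.6602.
With the tax, the buyer price exceeds the seller price by 32: (158.2 − 0.736Q) − (28.1 + 0.725Q) = 32 → Q' = 67.1458.
ΔQ = 89.0486 − 67.1458 = 21.9028; the wedge equals the tax, 32.
Deadweight loss = ½ × 21.9028 × 32 = $350.44.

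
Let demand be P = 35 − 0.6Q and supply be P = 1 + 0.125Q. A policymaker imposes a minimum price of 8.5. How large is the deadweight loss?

2.70

Competitive equilibrium: 35 − 0.6Q = 1 + 0.125Q → Q* = 46.8966, P* = 6.8621.
At the floor P = 8.5, quantity demanded = (35 − 8.5)/0.6 = 44.1667.
Sellers' marginal cost at Q' = 44.1667: 1 + 0.125·44.1667 = 6.5208.
ΔQ = 46.8966 − 44.1667 = 2.7299; wedge = 8.5 − 6.5208 = 1.9792.
Deadweight loss = ½ × 2.7299 × 1.9792 = 2.70.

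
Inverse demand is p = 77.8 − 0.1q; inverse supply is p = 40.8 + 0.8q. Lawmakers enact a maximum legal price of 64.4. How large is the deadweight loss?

Competitive equilibrium: 77.8 − 0.1q = 40.8 + 0.8q → q* = 41.1111, p* = 73.6889.
At the ceiling p = 64.4, quantity supplied = (64.4 − 40.8)/0.8 = 29.5.
Willingness to pay at q' = 29.5: 77.8 − 0.1·29.5 = 74.85.
Δq = 41.1111 − 29.5 = 11.6111; wedge = 74.85 − 64.4 = 10.45.
Welfare loss = ½ × 11.6111 × 10.45 = 60.67.

60.67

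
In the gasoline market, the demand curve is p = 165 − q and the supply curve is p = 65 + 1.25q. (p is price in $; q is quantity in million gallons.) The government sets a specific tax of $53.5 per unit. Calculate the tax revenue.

Competitive equilibrium: 165 − q = 65 + 1.25q → q* = 44.4444, p* = 120.5556.
With the tax, the buyer price exceeds the seller price by 53.5: (165 − q) − (65 + 1.25q) = 53.5 → q' = 20.6667.
Tax revenue = 53.5 × 20.6667 = $1105.67 million.

$1105.67 million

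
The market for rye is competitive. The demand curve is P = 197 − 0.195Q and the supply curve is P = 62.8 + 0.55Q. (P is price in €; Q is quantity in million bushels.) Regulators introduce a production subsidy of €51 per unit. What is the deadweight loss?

Competitive equilibrium: 197 − 0.195Q = 62.8 + 0.55Q → Q* = 180.1342, P* = 161.8738.
The subsidy lowers effective supply by 51: P = 11.8 + 0.55Q.
New quantity: 197 − 0.195Q = 11.8 + 0.55Q → Q' = 248.5906.
Overproduction ΔQ = 248.5906 − 180.1342 = 68.4564; wedge = subsidy = 51.
Deadweight loss = ½ × 68.4564 × 51 = €1745.64 million.

€1745.64 million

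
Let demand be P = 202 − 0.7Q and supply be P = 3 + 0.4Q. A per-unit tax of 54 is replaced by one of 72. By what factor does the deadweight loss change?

1.778

Competitive equilibrium: 202 − 0.7Q = 3 + 0.4Q → Q* = 180.9091, P* = 75.3636.
For a per-unit tax t: ΔQ = t/1.1, so DWL = ½·t·(t/1.1) = t²/2.2.
At t = 54: DWL = 1325.455. At t = 72: DWL = 2356.364.
Ratio = (72/54)² = 1.778.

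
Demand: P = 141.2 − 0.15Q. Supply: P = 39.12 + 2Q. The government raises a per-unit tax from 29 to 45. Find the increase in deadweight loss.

275.35

Competitive equilibrium: 141.2 − 0.15Q = 39.12 + 2Q → Q* = 47.4791, P* = 134.0781.
For a per-unit tax t: ΔQ = t/2.15, so DWL = ½·t·(t/2.15) = t²/4.3.
At t = 29: DWL = 195.581. At t = 45: DWL = 470.93.
Increase = 470.93 − 195.581 = 275.35.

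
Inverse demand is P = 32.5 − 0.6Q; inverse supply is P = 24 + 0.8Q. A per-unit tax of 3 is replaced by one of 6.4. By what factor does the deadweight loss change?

Competitive equilibrium: 32.5 − 0.6Q = 24 + 0.8Q → Q* = 6.0714, P* = 28.8571.
For a per-unit tax t: ΔQ = t/1.4, so DWL = ½·t·(t/1.4) = t²/2.8.
At t = 3: DWL = 3.214. At t = 6.4: DWL = 14.629.
Ratio = (6.4/3)² = 4.551.

4.551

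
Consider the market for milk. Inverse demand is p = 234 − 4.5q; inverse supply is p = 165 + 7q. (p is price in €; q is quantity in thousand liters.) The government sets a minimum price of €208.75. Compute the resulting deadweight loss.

€0.87 thousand

Competitive equilibrium: 234 − 4.5q = 165 + 7q → q* = 6, p* = 207.
At the floor p = 208.75, quantity demanded = (234 − 208.75)/4.5 = 5.6111.
Sellers' marginal cost at q' = 5.6111: 165 + 7·5.6111 = 204.2777.
Δq = 6 − 5.6111 = 0.3889; wedge = 208.75 − 204.2777 = 4.4723.
DWL = ½ × 0.3889 × 4.4723 = €0.87 thousand.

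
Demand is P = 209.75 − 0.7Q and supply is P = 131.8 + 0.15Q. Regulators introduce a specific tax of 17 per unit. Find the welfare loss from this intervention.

Competitive equilibrium: 209.75 − 0.7Q = 131.8 + 0.15Q → Q* = 91.7059, P* = 145.5559.
With the tax, the buyer price exceeds the seller price by 17: (209.75 − 0.7Q) − (131.8 + 0.15Q) = 17 → Q' = 71.7059.
ΔQ = 91.7059 − 71.7059 = 20; the wedge equals the tax, 17.
DWL = ½ × 20 × 17 = 170.

170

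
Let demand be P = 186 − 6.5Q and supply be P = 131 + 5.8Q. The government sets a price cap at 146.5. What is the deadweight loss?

19.91

Competitive equilibrium: 186 − 6.5Q = 131 + 5.8Q → Q* = 4.4715, P* = 156.935.
At the ceiling P = 146.5, quantity supplied = (146.5 − 131)/5.8 = 2.6724.
Willingness to pay at Q' = 2.6724: 186 − 6.5·2.6724 = 168.6294.
ΔQ = 4.4715 − 2.6724 = 1.7991; wedge = 168.6294 − 146.5 = 22.1294.
Deadweight loss = ½ × 1.7991 × 22.1294 = 19.91.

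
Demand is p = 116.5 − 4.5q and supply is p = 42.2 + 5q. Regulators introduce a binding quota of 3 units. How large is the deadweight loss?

Competitive equilibrium: 116.5 − 4.5q = 42.2 + 5q → q* = 7.8211, p* = 81.3053.
At q = 3: demand price = 116.5 − 4.5·3 = 103; supply price = 42.2 + 5·3 = 57.2.
Δq = 7.8211 − 3 = 4.8211; wedge = 103 − 57.2 = 45.8.
DWL = ½ × 4.8211 × 45.8 = 110.40.

110.40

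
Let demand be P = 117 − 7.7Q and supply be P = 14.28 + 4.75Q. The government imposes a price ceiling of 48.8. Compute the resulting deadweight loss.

6.02

Competitive equilibrium: 117 − 7.7Q = 14.28 + 4.75Q → Q* = 8.2506, P* = 53.4704.
At the ceiling P = 48.8, quantity supplied = (48.8 − 14.28)/4.75 = 7.2674.
Willingness to pay at Q' = 7.2674: 117 − 7.7·7.2674 = 61.041.
ΔQ = 8.2506 − 7.2674 = 0.9832; wedge = 61.041 − 48.8 = 12.241.
Deadweight loss = ½ × 0.9832 × 12.241 = 6.02.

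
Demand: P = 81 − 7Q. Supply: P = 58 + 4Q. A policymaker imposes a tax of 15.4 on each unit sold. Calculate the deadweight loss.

Competitive equilibrium: 81 − 7Q = 58 + 4Q → Q* = 2.0909, P* = 66.3636.
With the tax, the buyer price exceeds the seller price by 15.4: (81 − 7Q) − (58 + 4Q) = 15.4 → Q' = 0.6909.
ΔQ = 2.0909 − 0.6909 = 1.4; the wedge equals the tax, 15.4.
DWL = ½ × 1.4 × 15.4 = 10.78.

10.78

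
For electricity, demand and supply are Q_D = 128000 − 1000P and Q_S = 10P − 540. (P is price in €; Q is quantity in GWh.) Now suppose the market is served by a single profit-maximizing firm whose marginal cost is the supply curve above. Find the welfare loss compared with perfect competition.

In inverse form: demand P = 128 − 0.001Q, supply P = 54 + 0.1Q.
Competitive equilibrium: 128 − 0.001Q = 54 + 0.1Q → Q* = 732.6733, P* = 127.2673.
Marginal revenue: MR = 128 − 0.002Q. Set MR = MC: 128 − 0.002Q = 54 + 0.1Q → Q_m = 725.4902.
Price P_m = 128 − 0.001·725.4902 = 127.2745; MC(Q_m) = 54 + 0.1·725.4902 = 126.549.
Competitive Q* = 732.6733, so ΔQ = 7.1831; wedge = 127.2745 − 126.549 = 0.7255.
Welfare loss = ½ × 7.1831 × 0.7255 = €2.61.

€2.61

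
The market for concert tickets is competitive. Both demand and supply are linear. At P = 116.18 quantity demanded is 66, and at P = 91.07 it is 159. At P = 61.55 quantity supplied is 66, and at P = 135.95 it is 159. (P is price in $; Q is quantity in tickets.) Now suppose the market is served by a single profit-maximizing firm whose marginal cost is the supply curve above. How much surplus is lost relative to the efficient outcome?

$297.62

Demand slope = (91.07 − 116.18)/(159 − 66) = −0.27, so P = 134 − 0.27Q.
Supply slope = (135.95 − 61.55)/(159 − 66) = 0.8, so P = 8.75 + 0.8Q.
Competitive equilibrium: 134 − 0.27Q = 8.75 + 0.8Q → Q* = 117.0561, P* = 102.3949.
Marginal revenue: MR = 134 − 0.54Q. Set MR = MC: 134 − 0.54Q = 8.75 + 0.8Q → Q_m = 93.4701.
Price P_m = 134 − 0.27·93.4701 = 108.7631; MC(Q_m) = 8.75 + 0.8·93.4701 = 83.5261.
Competitive Q* = 117.0561, so ΔQ = 23.586; wedge = 108.7631 − 83.5261 = 25.237.
Deadweight loss = ½ × 23.586 × 25.237 = $297.62.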